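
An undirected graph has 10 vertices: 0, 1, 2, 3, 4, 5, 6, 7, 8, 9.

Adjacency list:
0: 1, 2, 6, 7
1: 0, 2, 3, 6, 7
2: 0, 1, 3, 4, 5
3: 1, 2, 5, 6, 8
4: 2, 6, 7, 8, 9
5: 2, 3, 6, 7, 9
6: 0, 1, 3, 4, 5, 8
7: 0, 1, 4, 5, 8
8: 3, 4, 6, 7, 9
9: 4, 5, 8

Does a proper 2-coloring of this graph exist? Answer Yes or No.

No

0, 1, 2 form a triangle, so at least 3 colors are needed.
So 2 colors are not enough.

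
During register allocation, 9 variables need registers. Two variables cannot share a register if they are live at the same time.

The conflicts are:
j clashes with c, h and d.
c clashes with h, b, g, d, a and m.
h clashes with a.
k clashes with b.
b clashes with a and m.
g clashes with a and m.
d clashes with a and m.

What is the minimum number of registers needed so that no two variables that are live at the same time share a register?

c, b, a all conflict with each other, so at least 3 registers are needed.
3 registers suffice: register 1 → {c, k}; register 2 → {j, a, m}; register 3 → {h, b, g, d}. Every pair that conflicts lands in different registers.

3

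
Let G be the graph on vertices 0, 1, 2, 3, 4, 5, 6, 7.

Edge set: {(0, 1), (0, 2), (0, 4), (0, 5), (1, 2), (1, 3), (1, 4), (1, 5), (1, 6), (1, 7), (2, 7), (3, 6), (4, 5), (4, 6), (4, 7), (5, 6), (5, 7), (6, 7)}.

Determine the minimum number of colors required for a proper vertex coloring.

1, 4, 5, 6, 7 form a clique, so at least 5 colors are needed.
5 colors suffice: 0=blue, 1=red, 2=green, 3=blue, 4=yellow, 5=purple, 6=green, 7=blue. Every edge joins two different colors.

5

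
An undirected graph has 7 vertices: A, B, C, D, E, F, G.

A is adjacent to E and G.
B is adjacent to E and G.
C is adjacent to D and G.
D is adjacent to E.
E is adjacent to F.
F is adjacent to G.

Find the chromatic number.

3

The cycle D-E-F-G-C-D has odd length 5, so it cannot be 2-colored; at least 3 colors are needed.
3 colors suffice: color 1 → {E, G}; color 2 → {A, B, D, F}; color 3 → {C}. No two adjacent vertices share a color.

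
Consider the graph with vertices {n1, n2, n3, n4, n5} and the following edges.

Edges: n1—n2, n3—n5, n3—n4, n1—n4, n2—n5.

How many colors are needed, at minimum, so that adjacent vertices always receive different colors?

3

The cycle n4-n1-n2-n5-n3-n4 has odd length 5, so it cannot be 2-colored; at least 3 colors are needed.
A valid assignment using 3 colors: n1=3, n2=1, n3=1, n4=2, n5=2. Each edge has distinct colors on its endpoints.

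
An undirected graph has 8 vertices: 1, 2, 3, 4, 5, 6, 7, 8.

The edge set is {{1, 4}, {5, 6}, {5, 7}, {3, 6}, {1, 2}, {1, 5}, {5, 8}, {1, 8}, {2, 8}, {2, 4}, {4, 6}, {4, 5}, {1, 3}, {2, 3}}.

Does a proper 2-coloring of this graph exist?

1, 2, 3 are pairwise adjacent, so at least 3 colors are needed.
So 2 colors are not enough.

No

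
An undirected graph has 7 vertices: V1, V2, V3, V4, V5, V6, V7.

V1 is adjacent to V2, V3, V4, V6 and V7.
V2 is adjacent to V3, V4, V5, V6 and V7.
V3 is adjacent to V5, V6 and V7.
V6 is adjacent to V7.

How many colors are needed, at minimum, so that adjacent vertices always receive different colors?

5

V1, V2, V3, V6, V7 are pairwise adjacent (a clique of size 5), so at least 5 colors are needed.
5 colors suffice: color 1 → {V2}; color 2 → {V3, V4}; color 3 → {V1, V5}; color 4 → {V7}; color 5 → {V6}. No two adjacent vertices share a color.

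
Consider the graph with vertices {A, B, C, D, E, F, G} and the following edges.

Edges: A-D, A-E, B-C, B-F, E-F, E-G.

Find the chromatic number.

2

A and E are adjacent, so at least 2 colors are needed.
2 colors suffice: color red → {B, D, E}; color blue → {A, C, F, G}. Every edge joins two different colors.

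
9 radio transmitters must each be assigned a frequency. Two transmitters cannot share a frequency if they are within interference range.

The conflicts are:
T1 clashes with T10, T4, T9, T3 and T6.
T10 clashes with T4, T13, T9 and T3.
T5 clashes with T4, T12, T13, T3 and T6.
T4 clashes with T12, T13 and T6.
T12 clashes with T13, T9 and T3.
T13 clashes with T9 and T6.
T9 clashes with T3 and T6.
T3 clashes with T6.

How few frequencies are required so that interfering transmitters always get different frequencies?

4

T1, T10, T9, T3 pairwise conflict, so at least 4 frequencies are needed.
4 frequencies suffice: frequency 1 → {T4, T9}; frequency 2 → {T13, T3}; frequency 3 → {T10, T12, T6}; frequency 4 → {T1, T5}. Each listed conflict is separated.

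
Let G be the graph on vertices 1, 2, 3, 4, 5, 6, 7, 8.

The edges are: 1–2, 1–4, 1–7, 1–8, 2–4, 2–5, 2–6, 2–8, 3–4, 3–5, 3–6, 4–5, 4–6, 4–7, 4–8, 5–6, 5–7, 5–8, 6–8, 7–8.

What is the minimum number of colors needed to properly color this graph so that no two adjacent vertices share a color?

5

2, 4, 5, 6, 8 form a clique, so at least 5 colors are needed.
5 colors suffice: color a → {4}; color b → {3, 8}; color c → {1, 5}; color d → {6, 7}; color e → {2}. No two adjacent vertices share a color.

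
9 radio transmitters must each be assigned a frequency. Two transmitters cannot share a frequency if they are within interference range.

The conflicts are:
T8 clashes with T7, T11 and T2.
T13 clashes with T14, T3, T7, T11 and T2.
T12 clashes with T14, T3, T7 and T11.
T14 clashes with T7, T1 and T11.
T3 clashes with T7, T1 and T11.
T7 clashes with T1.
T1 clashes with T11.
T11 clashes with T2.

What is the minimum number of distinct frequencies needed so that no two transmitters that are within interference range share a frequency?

T13, T14, T7 pairwise conflict, so at least 3 frequencies are needed.
A valid assignment using 3 frequencies: T8=3, T13=3, T12=3, T14=2, T3=2, T7=1, T1=3, T11=1, T2=2. Every pair that conflicts lands in different frequencies.

3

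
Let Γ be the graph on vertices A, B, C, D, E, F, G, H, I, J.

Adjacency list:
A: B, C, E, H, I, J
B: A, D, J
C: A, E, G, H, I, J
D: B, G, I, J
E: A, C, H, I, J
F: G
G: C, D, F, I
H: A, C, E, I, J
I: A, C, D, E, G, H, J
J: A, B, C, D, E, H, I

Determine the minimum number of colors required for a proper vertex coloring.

A, C, E, H, I, J form a clique, so at least 6 colors are needed.
A valid assignment using 6 colors: A=4, B=2, C=3, D=3, E=5, F=2, G=1, H=6, I=2, J=1. No two adjacent vertices share a color.

6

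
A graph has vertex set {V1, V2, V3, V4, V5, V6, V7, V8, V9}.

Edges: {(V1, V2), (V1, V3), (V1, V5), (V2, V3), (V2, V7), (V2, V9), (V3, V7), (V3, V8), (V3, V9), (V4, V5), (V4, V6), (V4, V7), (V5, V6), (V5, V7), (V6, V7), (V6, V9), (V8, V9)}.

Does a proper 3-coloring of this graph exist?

V4, V5, V6, V7 are pairwise adjacent (a clique of size 4), so at least 4 colors are needed.
So 3 colors are not enough.

No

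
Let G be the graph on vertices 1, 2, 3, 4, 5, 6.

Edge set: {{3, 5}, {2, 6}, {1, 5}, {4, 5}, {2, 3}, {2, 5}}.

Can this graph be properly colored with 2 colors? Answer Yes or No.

2, 3, 5 are mutually adjacent, so at least 3 colors are needed.
So 2 colors are not enough.

No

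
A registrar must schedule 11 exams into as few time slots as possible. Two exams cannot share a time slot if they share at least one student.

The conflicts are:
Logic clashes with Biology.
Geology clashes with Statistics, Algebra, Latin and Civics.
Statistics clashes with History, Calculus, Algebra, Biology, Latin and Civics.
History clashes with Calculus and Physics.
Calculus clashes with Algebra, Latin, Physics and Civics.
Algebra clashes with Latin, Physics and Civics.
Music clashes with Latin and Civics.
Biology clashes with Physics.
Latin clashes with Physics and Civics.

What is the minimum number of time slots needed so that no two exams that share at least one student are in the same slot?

5

Statistics, Calculus, Algebra, Latin, Civics are mutually in conflict, so at least 5 time slots are needed.
A valid assignment using 5 time slots: Logic=2, Geology=3, Statistics=2, History=1, Calculus=3, Algebra=5, Music=2, Biology=1, Latin=1, Physics=2, Civics=4. Each listed conflict is separated.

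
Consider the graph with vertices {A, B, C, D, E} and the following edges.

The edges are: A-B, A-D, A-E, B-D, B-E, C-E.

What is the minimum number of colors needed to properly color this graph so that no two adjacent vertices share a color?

3

A, B, D are mutually adjacent, so at least 3 colors are needed.
3 colors suffice: color red → {A, C}; color blue → {D, E}; color green → {B}. No two adjacent vertices share a color.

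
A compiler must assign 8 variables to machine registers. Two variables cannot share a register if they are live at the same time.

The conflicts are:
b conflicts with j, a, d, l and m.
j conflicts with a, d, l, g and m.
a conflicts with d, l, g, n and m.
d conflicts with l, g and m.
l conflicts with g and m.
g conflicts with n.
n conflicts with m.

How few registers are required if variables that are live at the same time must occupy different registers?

6

b, j, a, d, l, m all conflict with each other, so at least 6 registers are needed.
6 registers suffice: register 1 → {a}; register 2 → {g, m}; register 3 → {d, n}; register 4 → {l}; register 5 → {j}; register 6 → {b}. Each listed conflict is separated.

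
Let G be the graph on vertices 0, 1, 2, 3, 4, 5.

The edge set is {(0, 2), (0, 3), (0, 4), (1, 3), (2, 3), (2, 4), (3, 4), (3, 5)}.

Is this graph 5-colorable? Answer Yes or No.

Yes

The chromatic number is 4. 0, 2, 3, 4 are pairwise adjacent (a clique of size 4), so at least 4 colors are needed.
4 colors suffice: color red → {3}; color blue → {0, 1, 5}; color green → {4}; color yellow → {2}.
Since 5 ≥ 4, a proper 5-coloring certainly exists.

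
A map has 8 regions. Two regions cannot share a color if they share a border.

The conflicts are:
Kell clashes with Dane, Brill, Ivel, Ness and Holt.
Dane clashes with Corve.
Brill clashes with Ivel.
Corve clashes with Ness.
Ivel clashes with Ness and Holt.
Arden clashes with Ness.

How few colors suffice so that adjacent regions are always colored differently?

3

Kell, Ivel, Holt all conflict with each other, so at least 3 colors are needed.
3 colors suffice: Kell=1, Dane=2, Brill=3, Corve=1, Ivel=2, Arden=1, Ness=3, Holt=3. Each listed conflict is separated.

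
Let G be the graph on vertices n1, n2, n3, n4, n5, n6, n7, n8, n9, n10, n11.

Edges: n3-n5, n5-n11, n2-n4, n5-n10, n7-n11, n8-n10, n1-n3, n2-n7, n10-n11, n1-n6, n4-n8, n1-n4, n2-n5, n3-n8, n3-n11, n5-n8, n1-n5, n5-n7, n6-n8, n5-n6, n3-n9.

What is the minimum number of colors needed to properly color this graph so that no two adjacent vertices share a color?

3

n1, n5, n6 are mutually adjacent, so at least 3 colors are needed.
3 colors suffice: color 1 → {n4, n5, n9}; color 2 → {n3, n6, n7, n10}; color 3 → {n1, n2, n8, n11}. No two adjacent vertices share a color.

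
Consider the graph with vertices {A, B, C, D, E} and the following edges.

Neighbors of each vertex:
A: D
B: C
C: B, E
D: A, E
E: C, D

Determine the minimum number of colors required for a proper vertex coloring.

2

B and C are adjacent, so at least 2 colors are needed.
2 colors suffice: color 1 → {C, D}; color 2 → {A, B, E}. Each edge has distinct colors on its endpoints.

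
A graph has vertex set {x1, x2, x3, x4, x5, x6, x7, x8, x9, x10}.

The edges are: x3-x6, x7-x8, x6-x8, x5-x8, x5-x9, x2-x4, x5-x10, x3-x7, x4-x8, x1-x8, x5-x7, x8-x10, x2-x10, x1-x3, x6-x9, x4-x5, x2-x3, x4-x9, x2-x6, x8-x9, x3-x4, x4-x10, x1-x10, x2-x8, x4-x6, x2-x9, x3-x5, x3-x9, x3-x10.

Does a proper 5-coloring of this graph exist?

The chromatic number is 5. x2, x3, x4, x6, x9 form a clique, so at least 5 colors are needed.
5 colors suffice: color 1 → {x3, x8}; color 2 → {x1, x4, x7}; color 3 → {x2, x5}; color 4 → {x9, x10}; color 5 → {x6}.
That is already a proper 5-coloring.

Yes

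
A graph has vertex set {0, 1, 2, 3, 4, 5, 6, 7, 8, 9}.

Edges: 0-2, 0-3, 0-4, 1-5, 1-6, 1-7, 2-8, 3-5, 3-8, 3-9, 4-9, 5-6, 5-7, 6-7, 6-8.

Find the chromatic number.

4

1, 5, 6, 7 are pairwise adjacent (a clique of size 4), so at least 4 colors are needed.
4 colors suffice: color a → {2, 3, 4, 6}; color b → {0, 5, 8, 9}; color c → {7}; color d → {1}. Each edge has distinct colors on its endpoints.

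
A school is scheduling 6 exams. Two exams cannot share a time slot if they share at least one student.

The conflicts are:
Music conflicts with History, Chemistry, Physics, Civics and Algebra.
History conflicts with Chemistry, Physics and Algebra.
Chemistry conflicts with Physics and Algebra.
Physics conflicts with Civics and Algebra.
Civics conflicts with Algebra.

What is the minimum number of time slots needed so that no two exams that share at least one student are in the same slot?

5

Music, History, Chemistry, Physics, Algebra all conflict with each other, so at least 5 time slots are needed.
5 time slots suffice: time slot 1 → {Music}; time slot 2 → {Algebra}; time slot 3 → {Physics}; time slot 4 → {History, Civics}; time slot 5 → {Chemistry}. Every pair that conflicts lands in different time slots.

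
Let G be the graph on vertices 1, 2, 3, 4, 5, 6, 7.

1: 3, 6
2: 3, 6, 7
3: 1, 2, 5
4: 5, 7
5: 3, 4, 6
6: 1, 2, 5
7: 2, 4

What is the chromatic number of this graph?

The cycle 7-4-5-6-2-7 has odd length 5, so it cannot be 2-colored; at least 3 colors are needed.
3 colors suffice: color a → {1, 2, 5}; color b → {3, 4, 6}; color c → {7}. No two adjacent vertices share a color.

3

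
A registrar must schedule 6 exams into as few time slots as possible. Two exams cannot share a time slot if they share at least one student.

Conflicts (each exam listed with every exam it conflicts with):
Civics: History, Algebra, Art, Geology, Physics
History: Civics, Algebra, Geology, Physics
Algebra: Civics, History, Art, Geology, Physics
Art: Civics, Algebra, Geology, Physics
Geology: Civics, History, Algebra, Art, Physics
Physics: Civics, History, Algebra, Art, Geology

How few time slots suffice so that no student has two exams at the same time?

5

Civics, Algebra, Art, Geology, Physics all conflict with each other, so at least 5 time slots are needed.
5 time slots suffice: time slot 1 → {Physics}; time slot 2 → {Civics}; time slot 3 → {Geology}; time slot 4 → {Algebra}; time slot 5 → {History, Art}. Every pair that conflicts lands in different time slots.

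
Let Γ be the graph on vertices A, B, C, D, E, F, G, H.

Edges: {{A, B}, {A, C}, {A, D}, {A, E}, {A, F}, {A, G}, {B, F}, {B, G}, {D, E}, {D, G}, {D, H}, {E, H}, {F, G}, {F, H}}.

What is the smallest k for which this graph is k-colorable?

A, B, F, G are pairwise adjacent (a clique of size 4), so at least 4 colors are needed.
4 colors suffice: color 1 → {A, H}; color 2 → {C, E, G}; color 3 → {D, F}; color 4 → {B}. Each edge has distinct colors on its endpoints.

4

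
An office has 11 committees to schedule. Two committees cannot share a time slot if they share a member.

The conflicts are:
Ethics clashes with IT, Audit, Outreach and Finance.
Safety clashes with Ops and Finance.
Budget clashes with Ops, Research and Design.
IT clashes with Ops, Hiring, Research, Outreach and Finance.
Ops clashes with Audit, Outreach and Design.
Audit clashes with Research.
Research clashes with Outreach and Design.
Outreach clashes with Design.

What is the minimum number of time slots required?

3

Budget, Research, Design all conflict with each other, so at least 3 time slots are needed.
3 time slots suffice: time slot 1 → {Ethics, Ops, Hiring, Research}; time slot 2 → {Safety, IT, Audit, Design}; time slot 3 → {Budget, Outreach, Finance}. Each listed conflict is separated.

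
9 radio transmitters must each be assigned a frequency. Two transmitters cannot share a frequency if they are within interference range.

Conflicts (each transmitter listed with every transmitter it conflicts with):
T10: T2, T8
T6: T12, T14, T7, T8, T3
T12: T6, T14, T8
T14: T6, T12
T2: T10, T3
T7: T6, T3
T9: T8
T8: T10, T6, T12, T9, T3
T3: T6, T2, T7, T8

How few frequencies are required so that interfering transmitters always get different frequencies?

3

T6, T12, T8 all conflict with each other, so at least 3 frequencies are needed.
3 frequencies suffice: T10=2, T6=2, T12=3, T14=1, T2=1, T7=1, T9=2, T8=1, T3=3. Each listed conflict is separated.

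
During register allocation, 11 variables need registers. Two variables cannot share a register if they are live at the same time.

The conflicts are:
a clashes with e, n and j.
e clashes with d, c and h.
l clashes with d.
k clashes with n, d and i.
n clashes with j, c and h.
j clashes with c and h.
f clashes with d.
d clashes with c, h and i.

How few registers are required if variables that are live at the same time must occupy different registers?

n, j, h all conflict with each other, so at least 3 registers are needed.
Using 3 registers: a=2, e=3, l=2, k=2, n=1, j=3, f=2, d=1, c=2, h=2, i=3. Each listed conflict is separated.

3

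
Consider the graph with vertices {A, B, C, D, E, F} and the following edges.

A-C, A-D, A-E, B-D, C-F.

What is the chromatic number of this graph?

C and F are adjacent, so at least 2 colors are needed.
2 colors suffice: color red → {A, B, F}; color blue → {C, D, E}. Every edge joins two different colors.

2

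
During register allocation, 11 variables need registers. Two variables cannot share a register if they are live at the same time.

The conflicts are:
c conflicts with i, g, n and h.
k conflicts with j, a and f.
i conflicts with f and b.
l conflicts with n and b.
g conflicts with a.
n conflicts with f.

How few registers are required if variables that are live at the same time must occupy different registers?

3

The cycle b-l-n-c-i-b has odd length 5, so it cannot be 2-colored; at least 3 registers are needed.
3 registers suffice: register 1 → {c, k, b}; register 2 → {i, g, j, n, h}; register 3 → {l, a, f}. Each listed conflict is separated.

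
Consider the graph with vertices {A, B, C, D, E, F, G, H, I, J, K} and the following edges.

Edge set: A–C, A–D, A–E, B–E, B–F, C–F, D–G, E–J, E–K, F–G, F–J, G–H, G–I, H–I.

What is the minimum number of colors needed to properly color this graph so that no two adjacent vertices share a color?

G, H, I are pairwise adjacent, so at least 3 colors are needed.
One proper 3-coloring: A=blue, B=blue, C=green, D=red, E=red, F=red, G=blue, H=green, I=red, J=blue, K=blue. No two adjacent vertices share a color.

3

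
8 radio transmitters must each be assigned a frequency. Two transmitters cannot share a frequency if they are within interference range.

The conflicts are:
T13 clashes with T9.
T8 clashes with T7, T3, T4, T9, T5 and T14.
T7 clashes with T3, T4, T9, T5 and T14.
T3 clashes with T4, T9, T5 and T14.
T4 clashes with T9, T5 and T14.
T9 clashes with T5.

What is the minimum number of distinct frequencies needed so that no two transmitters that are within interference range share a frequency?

T8, T7, T3, T4, T9, T5 pairwise conflict, so at least 6 frequencies are needed.
6 frequencies suffice: frequency 1 → {T13, T8}; frequency 2 → {T3}; frequency 3 → {T7}; frequency 4 → {T4}; frequency 5 → {T9, T14}; frequency 6 → {T5}. No two conflicting transmitters share a frequency.

6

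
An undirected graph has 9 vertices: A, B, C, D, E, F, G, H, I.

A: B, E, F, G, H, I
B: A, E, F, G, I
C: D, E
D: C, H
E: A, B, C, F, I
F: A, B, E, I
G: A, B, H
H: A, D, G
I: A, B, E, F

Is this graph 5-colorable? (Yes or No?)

The chromatic number is 5. A, B, E, F, I are mutually adjacent (a clique of size 5), so at least 5 colors are needed.
5 colors suffice: color 1 → {A, C}; color 2 → {D, E, G}; color 3 → {B, H}; color 4 → {F}; color 5 → {I}.
That is already a proper 5-coloring.

Yes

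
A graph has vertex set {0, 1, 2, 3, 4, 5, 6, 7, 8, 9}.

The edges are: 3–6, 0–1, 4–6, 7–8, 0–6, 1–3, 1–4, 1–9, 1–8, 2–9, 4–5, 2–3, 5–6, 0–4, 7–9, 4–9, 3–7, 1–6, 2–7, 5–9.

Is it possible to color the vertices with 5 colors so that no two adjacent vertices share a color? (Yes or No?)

Yes

The chromatic number is 4. 0, 1, 4, 6 form a clique, so at least 4 colors are needed.
One proper 4-coloring: 0=d, 1=a, 2=d, 3=c, 4=c, 5=a, 6=b, 7=a, 8=b, 9=b.
Since 5 ≥ 4, a proper 5-coloring certainly exists.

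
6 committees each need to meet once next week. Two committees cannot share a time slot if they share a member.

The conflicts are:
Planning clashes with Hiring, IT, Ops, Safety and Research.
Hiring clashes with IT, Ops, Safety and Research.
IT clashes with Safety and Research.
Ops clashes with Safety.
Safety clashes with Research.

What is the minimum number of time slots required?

Planning, Hiring, IT, Safety, Research all conflict with each other, so at least 5 time slots are needed.
5 time slots suffice: time slot 1 → {Hiring}; time slot 2 → {Planning}; time slot 3 → {Safety}; time slot 4 → {Ops, Research}; time slot 5 → {IT}. Each listed conflict is separated.

5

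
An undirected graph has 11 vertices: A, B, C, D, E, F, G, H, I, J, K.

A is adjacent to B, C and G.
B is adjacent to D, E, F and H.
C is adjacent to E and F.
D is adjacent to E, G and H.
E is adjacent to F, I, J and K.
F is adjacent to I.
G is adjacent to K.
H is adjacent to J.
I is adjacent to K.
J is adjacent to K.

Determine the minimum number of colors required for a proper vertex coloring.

3

E, I, K are pairwise adjacent, so at least 3 colors are needed.
One proper 3-coloring: A=3, B=2, C=2, D=3, E=1, F=3, G=1, H=1, I=2, J=2, K=3. No two adjacent vertices share a color.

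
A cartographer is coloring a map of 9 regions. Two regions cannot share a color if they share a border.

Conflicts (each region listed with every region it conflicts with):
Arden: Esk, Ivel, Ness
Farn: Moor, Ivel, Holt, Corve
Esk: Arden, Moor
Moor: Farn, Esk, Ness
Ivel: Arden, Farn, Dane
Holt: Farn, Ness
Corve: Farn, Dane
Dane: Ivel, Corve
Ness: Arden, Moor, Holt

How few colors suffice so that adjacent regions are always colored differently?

The cycle Ness-Holt-Farn-Ivel-Arden-Ness has odd length 5, so it cannot be 2-colored; at least 3 colors are needed.
A valid assignment using 3 colors: Arden=3, Farn=1, Esk=1, Moor=2, Ivel=2, Holt=2, Corve=2, Dane=1, Ness=1. No two conflicting regions share a color.

3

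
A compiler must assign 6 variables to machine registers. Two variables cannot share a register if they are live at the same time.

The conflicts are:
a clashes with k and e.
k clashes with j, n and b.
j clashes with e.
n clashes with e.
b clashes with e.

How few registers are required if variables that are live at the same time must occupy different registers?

k and n conflict, so at least 2 registers are needed.
2 registers suffice: register 1 → {k, e}; register 2 → {a, j, n, b}. Each listed conflict is separated.

2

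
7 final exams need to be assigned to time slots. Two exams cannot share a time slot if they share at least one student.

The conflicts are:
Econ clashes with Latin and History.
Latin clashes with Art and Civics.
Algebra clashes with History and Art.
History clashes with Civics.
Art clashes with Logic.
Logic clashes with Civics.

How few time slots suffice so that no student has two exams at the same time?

3

The cycle Art-Latin-Econ-History-Algebra-Art has odd length 5, so it cannot be 2-colored; at least 3 time slots are needed.
Using 3 time slots: Econ=2, Latin=1, Algebra=3, History=1, Art=2, Logic=1, Civics=2. Each listed conflict is separated.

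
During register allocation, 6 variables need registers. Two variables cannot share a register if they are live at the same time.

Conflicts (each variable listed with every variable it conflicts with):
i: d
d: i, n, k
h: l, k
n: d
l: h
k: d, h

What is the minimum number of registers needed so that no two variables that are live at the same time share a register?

h and k conflict, so at least 2 registers are needed.
A valid assignment using 2 registers: i=2, d=1, h=1, n=2, l=2, k=2. No two conflicting variables share a register.

2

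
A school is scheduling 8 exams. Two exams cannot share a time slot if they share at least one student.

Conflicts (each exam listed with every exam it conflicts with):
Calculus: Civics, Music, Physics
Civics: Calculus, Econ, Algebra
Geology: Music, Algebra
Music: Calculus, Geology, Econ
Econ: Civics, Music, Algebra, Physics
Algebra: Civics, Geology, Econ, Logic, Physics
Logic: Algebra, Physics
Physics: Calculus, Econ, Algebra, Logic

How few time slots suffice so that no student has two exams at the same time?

Econ, Algebra, Physics all conflict with each other, so at least 3 time slots are needed.
Using 3 time slots: Calculus=1, Civics=2, Geology=3, Music=2, Econ=3, Algebra=1, Logic=3, Physics=2. Every pair that conflicts lands in different time slots.

3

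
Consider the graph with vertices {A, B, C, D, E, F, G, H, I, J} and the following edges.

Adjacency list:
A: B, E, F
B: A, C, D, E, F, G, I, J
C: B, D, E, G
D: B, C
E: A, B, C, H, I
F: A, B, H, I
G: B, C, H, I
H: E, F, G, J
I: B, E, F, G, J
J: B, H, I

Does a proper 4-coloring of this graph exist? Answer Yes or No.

The chromatic number is 3. A, B, E are mutually adjacent, so at least 3 colors are needed.
3 colors suffice: color 1 → {B, H}; color 2 → {D, E, F, G, J}; color 3 → {A, C, I}.
Since 4 ≥ 3, a proper 4-coloring certainly exists.

Yes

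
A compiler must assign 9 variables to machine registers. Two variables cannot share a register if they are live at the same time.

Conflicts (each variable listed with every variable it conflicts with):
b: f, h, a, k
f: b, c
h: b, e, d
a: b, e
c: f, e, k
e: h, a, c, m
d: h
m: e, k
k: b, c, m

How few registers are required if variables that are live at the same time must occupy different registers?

3

The cycle h-e-m-k-b-h has odd length 5, so it cannot be 2-colored; at least 3 registers are needed.
3 registers suffice: register 1 → {b, e, d}; register 2 → {f, h, a, k}; register 3 → {c, m}. Each listed conflict is separated.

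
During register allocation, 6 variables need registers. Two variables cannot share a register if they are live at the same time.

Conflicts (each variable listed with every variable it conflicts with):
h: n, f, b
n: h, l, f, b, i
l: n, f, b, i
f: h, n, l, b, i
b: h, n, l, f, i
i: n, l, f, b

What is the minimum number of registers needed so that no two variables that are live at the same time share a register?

5

n, l, f, b, i are mutually in conflict, so at least 5 registers are needed.
5 registers suffice: register 1 → {f}; register 2 → {n}; register 3 → {b}; register 4 → {h, l}; register 5 → {i}. Each listed conflict is separated.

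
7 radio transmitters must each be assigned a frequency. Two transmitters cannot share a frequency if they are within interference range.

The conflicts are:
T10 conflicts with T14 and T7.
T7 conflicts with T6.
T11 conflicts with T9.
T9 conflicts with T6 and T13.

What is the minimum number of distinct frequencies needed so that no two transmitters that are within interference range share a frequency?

2

T9 and T6 conflict, so at least 2 frequencies are needed.
2 frequencies suffice: frequency 1 → {T14, T7, T9}; frequency 2 → {T10, T11, T6, T13}. Every pair that conflicts lands in different frequencies.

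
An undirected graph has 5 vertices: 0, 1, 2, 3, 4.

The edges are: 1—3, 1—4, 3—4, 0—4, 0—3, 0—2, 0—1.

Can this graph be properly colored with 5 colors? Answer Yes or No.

The chromatic number is 4. 0, 1, 3, 4 are pairwise adjacent (a clique of size 4), so at least 4 colors are needed.
4 colors suffice: 0=red, 1=yellow, 2=blue, 3=green, 4=blue.
Since 5 ≥ 4, a proper 5-coloring certainly exists.

Yes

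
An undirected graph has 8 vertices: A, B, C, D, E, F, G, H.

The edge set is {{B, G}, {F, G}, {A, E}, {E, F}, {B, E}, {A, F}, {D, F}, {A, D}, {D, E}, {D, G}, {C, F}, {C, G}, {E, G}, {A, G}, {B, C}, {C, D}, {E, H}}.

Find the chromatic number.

5

A, D, E, F, G are mutually adjacent (a clique of size 5), so at least 5 colors are needed.
5 colors suffice: color red → {G, H}; color blue → {C, E}; color green → {B, D}; color yellow → {F}; color purple → {A}. Each edge has distinct colors on its endpoints.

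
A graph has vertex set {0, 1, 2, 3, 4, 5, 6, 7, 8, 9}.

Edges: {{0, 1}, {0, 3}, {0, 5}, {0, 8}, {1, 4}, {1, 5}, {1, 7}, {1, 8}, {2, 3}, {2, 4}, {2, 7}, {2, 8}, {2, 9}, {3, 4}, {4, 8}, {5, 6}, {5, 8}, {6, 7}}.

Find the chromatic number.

0, 1, 5, 8 form a clique, so at least 4 colors are needed.
4 colors suffice: color a → {1, 2, 6}; color b → {3, 7, 8, 9}; color c → {0, 4}; color d → {5}. No two adjacent vertices share a color.

4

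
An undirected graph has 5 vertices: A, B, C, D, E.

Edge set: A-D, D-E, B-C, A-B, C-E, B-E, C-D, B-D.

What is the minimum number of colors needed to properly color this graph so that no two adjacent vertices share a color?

B, C, D, E are mutually adjacent (a clique of size 4), so at least 4 colors are needed.
A valid assignment using 4 colors: A=3, B=1, C=4, D=2, E=3. No two adjacent vertices share a color.

4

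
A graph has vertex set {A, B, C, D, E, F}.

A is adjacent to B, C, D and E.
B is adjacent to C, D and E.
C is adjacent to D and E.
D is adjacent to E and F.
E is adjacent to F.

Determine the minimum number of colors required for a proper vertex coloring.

5

A, B, C, D, E are mutually adjacent (a clique of size 5), so at least 5 colors are needed.
A valid assignment using 5 colors: A=green, B=yellow, C=purple, D=blue, E=red, F=green. Each edge has distinct colors on its endpoints.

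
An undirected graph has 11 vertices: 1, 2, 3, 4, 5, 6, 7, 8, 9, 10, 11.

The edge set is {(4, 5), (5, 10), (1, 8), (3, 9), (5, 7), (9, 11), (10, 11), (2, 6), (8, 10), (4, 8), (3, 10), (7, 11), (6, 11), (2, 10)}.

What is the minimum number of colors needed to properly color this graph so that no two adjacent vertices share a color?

2

7 and 11 are adjacent, so at least 2 colors are needed.
A valid assignment using 2 colors: 1=a, 2=b, 3=b, 4=a, 5=b, 6=a, 7=a, 8=b, 9=a, 10=a, 11=b. Every edge joins two different colors.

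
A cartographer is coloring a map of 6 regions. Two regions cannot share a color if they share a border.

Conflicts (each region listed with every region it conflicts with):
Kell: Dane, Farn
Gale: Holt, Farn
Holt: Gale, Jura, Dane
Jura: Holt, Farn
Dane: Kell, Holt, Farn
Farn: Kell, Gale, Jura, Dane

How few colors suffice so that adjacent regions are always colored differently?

Kell, Dane, Farn all conflict with each other, so at least 3 colors are needed.
One proper 3-coloring: Kell=3, Gale=2, Holt=1, Jura=2, Dane=2, Farn=1. Every pair that conflicts lands in different colors.

3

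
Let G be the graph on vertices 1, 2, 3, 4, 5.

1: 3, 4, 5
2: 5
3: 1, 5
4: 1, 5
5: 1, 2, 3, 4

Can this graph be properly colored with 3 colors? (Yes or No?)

Yes

The chromatic number is 3. 1, 3, 5 are pairwise adjacent, so at least 3 colors are needed.
A valid assignment using 3 colors: 1=b, 2=b, 3=c, 4=c, 5=a.
That is already a proper 3-coloring.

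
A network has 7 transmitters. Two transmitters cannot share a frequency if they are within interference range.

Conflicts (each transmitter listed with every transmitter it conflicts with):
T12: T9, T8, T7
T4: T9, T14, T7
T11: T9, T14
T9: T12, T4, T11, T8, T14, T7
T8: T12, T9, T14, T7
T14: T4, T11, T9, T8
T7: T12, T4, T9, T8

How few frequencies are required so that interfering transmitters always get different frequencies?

T12, T9, T8, T7 pairwise conflict, so at least 4 frequencies are needed.
4 frequencies suffice: frequency 1 → {T9}; frequency 2 → {T14, T7}; frequency 3 → {T4, T11, T8}; frequency 4 → {T12}. Each listed conflict is separated.

4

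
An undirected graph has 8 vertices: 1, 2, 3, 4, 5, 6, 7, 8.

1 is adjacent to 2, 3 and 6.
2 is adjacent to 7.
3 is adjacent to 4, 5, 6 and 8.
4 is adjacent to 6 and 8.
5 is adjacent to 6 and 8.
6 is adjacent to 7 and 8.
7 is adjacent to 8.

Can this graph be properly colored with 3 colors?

No

3, 4, 6, 8 are mutually adjacent (a clique of size 4), so at least 4 colors are needed.
So 3 colors are not enough.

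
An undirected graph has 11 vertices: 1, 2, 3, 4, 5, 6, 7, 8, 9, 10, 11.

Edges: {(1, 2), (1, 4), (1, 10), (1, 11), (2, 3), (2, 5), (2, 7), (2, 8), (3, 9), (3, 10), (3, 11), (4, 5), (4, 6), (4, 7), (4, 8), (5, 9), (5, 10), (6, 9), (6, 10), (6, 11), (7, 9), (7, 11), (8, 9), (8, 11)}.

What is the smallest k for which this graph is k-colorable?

7 and 9 are adjacent, so at least 2 colors are needed.
2 colors suffice: color red → {2, 4, 9, 10, 11}; color blue → {1, 3, 5, 6, 7, 8}. Every edge joins two different colors.

2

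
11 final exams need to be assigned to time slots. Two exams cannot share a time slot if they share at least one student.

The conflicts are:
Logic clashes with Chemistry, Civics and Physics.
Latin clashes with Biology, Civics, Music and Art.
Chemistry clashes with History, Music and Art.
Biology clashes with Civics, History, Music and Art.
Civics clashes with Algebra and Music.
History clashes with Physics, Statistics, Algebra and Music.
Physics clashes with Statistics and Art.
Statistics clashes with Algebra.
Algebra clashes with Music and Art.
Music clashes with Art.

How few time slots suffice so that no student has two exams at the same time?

Latin, Biology, Civics, Music pairwise conflict, so at least 4 time slots are needed.
Using 4 time slots: Logic=4, Latin=4, Chemistry=3, Biology=3, Civics=2, History=2, Physics=1, Statistics=4, Algebra=3, Music=1, Art=2. Every pair that conflicts lands in different time slots.

4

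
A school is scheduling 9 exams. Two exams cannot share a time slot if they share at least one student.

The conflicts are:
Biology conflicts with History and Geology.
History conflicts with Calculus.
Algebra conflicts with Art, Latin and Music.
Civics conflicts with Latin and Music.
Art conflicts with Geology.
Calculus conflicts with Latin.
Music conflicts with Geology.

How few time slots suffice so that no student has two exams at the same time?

3

The cycle Art-Geology-Biology-History-Calculus-Latin-Algebra-Art has odd length 7, so it cannot be 2-colored; at least 3 time slots are needed.
3 time slots suffice: Biology=2, History=1, Algebra=1, Civics=1, Art=2, Calculus=3, Latin=2, Music=2, Geology=1. Every pair that conflicts lands in different time slots.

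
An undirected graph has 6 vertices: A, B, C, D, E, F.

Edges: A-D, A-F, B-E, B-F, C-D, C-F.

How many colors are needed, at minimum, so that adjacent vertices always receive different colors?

A and D are adjacent, so at least 2 colors are needed.
One proper 2-coloring: A=2, B=2, C=2, D=1, E=1, F=1. Every edge joins two different colors.

2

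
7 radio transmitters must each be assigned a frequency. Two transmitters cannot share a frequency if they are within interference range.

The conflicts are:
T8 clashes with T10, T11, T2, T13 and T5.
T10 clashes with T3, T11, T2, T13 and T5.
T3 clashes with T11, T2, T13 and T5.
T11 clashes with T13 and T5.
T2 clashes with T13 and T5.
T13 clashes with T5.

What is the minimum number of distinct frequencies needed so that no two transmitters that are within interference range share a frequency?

5

T8, T10, T2, T13, T5 are mutually in conflict, so at least 5 frequencies are needed.
A valid assignment using 5 frequencies: T8=5, T10=1, T3=5, T11=4, T2=4, T13=3, T5=2. Every pair that conflicts lands in different frequencies.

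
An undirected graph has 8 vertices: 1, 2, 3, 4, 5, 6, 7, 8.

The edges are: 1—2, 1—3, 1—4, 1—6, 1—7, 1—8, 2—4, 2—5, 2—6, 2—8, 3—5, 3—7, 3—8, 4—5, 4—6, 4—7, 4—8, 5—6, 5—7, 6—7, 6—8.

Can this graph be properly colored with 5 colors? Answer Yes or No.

Yes

The chromatic number is 5. 1, 2, 4, 6, 8 form a clique, so at least 5 colors are needed.
One proper 5-coloring: 1=c, 2=e, 3=a, 4=b, 5=c, 6=a, 7=d, 8=d.
That is already a proper 5-coloring.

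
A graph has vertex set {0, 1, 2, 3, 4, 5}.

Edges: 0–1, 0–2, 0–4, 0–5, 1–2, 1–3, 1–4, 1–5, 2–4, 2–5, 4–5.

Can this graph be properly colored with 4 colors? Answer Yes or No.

No

0, 1, 2, 4, 5 form a clique, so at least 5 colors are needed.
So 4 colors are not enough.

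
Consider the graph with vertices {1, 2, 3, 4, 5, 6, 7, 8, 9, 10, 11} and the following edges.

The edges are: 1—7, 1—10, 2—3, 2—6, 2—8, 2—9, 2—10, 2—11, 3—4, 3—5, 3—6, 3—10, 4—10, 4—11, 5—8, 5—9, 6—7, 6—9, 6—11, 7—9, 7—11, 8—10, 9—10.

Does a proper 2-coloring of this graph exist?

2, 8, 10 are pairwise adjacent, so at least 3 colors are needed.
So 2 colors are not enough.

No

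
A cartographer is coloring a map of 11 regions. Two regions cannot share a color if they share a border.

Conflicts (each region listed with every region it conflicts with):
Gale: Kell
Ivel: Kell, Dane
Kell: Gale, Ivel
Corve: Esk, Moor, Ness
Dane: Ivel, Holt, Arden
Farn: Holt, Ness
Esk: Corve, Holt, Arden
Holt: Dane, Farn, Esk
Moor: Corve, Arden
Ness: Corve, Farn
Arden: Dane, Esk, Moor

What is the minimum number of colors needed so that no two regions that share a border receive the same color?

3

The cycle Farn-Ness-Corve-Esk-Holt-Farn has odd length 5, so it cannot be 2-colored; at least 3 colors are needed.
3 colors suffice: color 1 → {Gale, Ivel, Corve, Holt, Arden}; color 2 → {Kell, Dane, Esk, Moor, Ness}; color 3 → {Farn}. No two conflicting regions share a color.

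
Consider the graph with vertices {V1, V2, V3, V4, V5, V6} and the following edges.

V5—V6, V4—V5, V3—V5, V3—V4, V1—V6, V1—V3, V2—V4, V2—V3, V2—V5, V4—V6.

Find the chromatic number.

4

V2, V3, V4, V5 are pairwise adjacent (a clique of size 4), so at least 4 colors are needed.
4 colors suffice: color 1 → {V1, V4}; color 2 → {V5}; color 3 → {V3, V6}; color 4 → {V2}. Every edge joins two different colors.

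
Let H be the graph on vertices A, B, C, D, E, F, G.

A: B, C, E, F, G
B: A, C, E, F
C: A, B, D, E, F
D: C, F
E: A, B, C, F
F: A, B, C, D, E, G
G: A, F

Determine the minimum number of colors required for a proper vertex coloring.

A, B, C, E, F are pairwise adjacent (a clique of size 5), so at least 5 colors are needed.
One proper 5-coloring: A=green, B=purple, C=blue, D=green, E=yellow, F=red, G=blue. Each edge has distinct colors on its endpoints.

5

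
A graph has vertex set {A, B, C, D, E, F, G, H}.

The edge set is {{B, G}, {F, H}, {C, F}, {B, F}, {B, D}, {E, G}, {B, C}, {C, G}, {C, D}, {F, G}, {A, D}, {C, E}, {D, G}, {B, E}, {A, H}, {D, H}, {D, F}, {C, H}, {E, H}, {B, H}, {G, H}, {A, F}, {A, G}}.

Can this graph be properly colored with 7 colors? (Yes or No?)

The chromatic number is 6. B, C, D, F, G, H are mutually adjacent (a clique of size 6), so at least 6 colors are needed.
A valid assignment using 6 colors: A=3, B=4, C=3, D=6, E=5, F=5, G=1, H=2.
Since 7 ≥ 6, a proper 7-coloring certainly exists.

Yes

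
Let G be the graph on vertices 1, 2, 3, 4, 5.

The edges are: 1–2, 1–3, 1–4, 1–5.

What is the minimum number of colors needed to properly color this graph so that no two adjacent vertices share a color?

1 and 2 are adjacent, so at least 2 colors are needed.
One proper 2-coloring: 1=a, 2=b, 3=b, 4=b, 5=b. No two adjacent vertices share a color.

2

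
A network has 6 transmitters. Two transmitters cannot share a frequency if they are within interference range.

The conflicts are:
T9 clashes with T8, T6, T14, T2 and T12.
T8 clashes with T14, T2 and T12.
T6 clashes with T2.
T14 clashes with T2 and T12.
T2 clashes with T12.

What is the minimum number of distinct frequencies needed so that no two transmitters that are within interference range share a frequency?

5

T9, T8, T14, T2, T12 pairwise conflict, so at least 5 frequencies are needed.
Using 5 frequencies: T9=1, T8=5, T6=3, T14=4, T2=2, T12=3. Every pair that conflicts lands in different frequencies.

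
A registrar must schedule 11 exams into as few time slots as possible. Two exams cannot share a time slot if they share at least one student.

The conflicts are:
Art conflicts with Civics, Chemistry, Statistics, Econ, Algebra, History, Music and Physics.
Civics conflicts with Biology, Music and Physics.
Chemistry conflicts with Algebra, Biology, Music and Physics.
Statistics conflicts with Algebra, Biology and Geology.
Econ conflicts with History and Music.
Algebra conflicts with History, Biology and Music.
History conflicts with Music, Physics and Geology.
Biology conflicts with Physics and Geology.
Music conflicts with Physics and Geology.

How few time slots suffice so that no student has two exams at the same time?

4

Art, Civics, Music, Physics pairwise conflict, so at least 4 time slots are needed.
4 time slots suffice: time slot 1 → {Biology, Music}; time slot 2 → {Art, Geology}; time slot 3 → {Econ, Algebra, Physics}; time slot 4 → {Civics, Chemistry, Statistics, History}. No two conflicting exams share a time slot.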